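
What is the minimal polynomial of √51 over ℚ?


√51 satisfies x² - 51 = 0, irreducible over ℚ since 51 is squarefree

Minimal polynomial: x² - 51


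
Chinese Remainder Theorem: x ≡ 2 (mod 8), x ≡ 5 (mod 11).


m₁ = 8, m₂ = 11, gcd = 1, so CRT applies. M = m₁·m₂ = 88
Let M₁ = M/m₁ = 11, M₂ = M/m₂ = 8
Find y₁ ≡ M₁⁻¹ (mod m₁): 11⁻¹ ≡ 3 (mod 8)
Find y₂ ≡ M₂⁻¹ (mod m₂): 8⁻¹ ≡ 7 (mod 11)
x = a₁·M₁·y₁ + a₂·M₂·y₂ = 2·11·3 + 5·8·7 = 346
Reduce mod 88: x ≡ 82
Check: 82 mod 8 = 2 ✓, 82 mod 11 = 5 ✓

x ≡ 82 (mod 88)


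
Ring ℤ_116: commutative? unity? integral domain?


ℤ_116 is a commutative ring with unity 1; 116 = 2×58 is composite, so 2·58 ≡ 0 gives zero divisors (not an integral domain)
Commutative: Yes
Integral domain: No
Has unity: Yes

ℤ_116: Commutative=Yes, Unity=Yes


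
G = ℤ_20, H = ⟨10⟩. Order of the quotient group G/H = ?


|⟨10⟩| = n / gcd(10, 20) = 20 / 10 = 2
H is normal (ℤ_20 is abelian).
|G/H| = |G| / |H| = 20 / 2 = 10

|G/H| = 10


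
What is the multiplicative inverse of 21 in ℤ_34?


Use the extended Euclidean algorithm to write 1 = 21·s + 34·t; then s mod 34 is the inverse.
Euclidean algorithm:
  21 = 0·34 + 21
  34 = 1·21 + 13
  21 = 1·13 + 8
  13 = 1·8 + 5
  8 = 1·5 + 3
  5 = 1·3 + 2
  3 = 1·2 + 1
  2 = 2·1 + 0
gcd(21,34) = 1
Back-substitution gives: 21·(13) + 34·(-8) = 1
So 21⁻¹ ≡ 13 ≡ 13 (mod 34)
Check: 21 × 13 = 273 ≡ 1 (mod 34) ✓

21⁻¹ ≡ 13 (mod 34)


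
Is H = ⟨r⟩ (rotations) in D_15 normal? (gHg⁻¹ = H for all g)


H = ⟨r⟩ (rotations) in D_15
The rotation subgroup ⟨r⟩ has index 2 in D_15, so it is normal

Yes, normal subgroup


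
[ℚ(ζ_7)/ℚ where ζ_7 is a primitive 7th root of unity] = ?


[ℚ(ζ_n):ℚ] = deg Φ_n(x) = φ(n). Here φ(7) = 6

[ℚ(ζ_7)/ℚ where ζ_7 is a primitive 7th root of unity] = 6


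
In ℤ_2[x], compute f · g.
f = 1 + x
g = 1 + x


Expand and collect like terms; reduce coefficients mod 2:
x^0: 1·1 = 1 ≡ 1 (mod 2)
x^1: 1·1 + 1·1 = 2 ≡ 0 (mod 2)
x^2: 1·1 = 1 ≡ 1 (mod 2)
Result: 1 + x^2

f · g = 1 + x^2


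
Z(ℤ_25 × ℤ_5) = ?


Z(G) = {g ∈ G | gx = xg for all x ∈ G}
Direct product of abelian groups is abelian, so Z(G) = G

Z(ℤ_25 × ℤ_5) = ℤ_25 × ℤ_5


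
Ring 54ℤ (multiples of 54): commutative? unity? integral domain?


54ℤ is a commutative ring under +,× but has no multiplicative identity (1 ∉ 54ℤ); it has no zero divisors, but without unity it is not an integral domain
Commutative: Yes
Integral domain: No
Has unity: No

54ℤ (multiples of 54): Commutative=Yes, Unity=No


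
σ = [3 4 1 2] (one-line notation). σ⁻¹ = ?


To find σ⁻¹, swap domain and range:
σ(1) = 3 → σ⁻¹(3) = 1
σ(2) = 4 → σ⁻¹(4) = 2
σ(3) = 1 → σ⁻¹(1) = 3
σ(4) = 2 → σ⁻¹(2) = 4

σ⁻¹ = [3 4 1 2]


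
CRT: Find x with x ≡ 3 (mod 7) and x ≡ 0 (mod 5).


m₁ = 7, m₂ = 5, gcd = 1, so CRT applies. M = m₁·m₂ = 35
Let M₁ = M/m₁ = 5, M₂ = M/m₂ = 7
Find y₁ ≡ M₁⁻¹ (mod m₁): 5⁻¹ ≡ 3 (mod 7)
Find y₂ ≡ M₂⁻¹ (mod m₂): 7⁻¹ ≡ 3 (mod 5)
x = a₁·M₁·y₁ + a₂·M₂·y₂ = 3·5·3 + 0·7·3 = 45
Reduce mod 35: x ≡ 10
Check: 10 mod 7 = 3 ✓, 10 mod 5 = 0 ✓

x ≡ 10 (mod 35)


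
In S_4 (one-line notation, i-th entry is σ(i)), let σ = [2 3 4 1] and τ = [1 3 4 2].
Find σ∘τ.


σ∘τ: apply τ first, then σ
1 →τ 1 →σ 2
2 →τ 3 →σ 4
3 →τ 4 →σ 1
4 →τ 2 →σ 3

σ∘τ = [2 4 1 3]


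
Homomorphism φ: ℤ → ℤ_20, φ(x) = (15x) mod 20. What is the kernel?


Kernel = preimage of identity
ker(φ) = {x ∈ ℤ : 15x ≡ 0 (mod 20)}. gcd(15,20) = 5, so 15x ≡ 0 (mod 20) ⟺ x ≡ 0 (mod 20/5 = 4). Hence ker(φ) = 4ℤ

ker(φ) = 4ℤ


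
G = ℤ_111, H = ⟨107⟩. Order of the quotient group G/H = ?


|⟨107⟩| = n / gcd(107, 111) = 111 / 1 = 111
H is normal (ℤ_111 is abelian).
|G/H| = |G| / |H| = 111 / 111 = 1

|G/H| = 1


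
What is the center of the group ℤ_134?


Z(G) = {g ∈ G | gx = xg for all x ∈ G}
ℤ_134 is abelian, so Z(G) = G

Z(ℤ_134) = ℤ_134


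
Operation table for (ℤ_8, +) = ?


Elements: {0, 1, 2, 3, 4, 5, 6, 7}
Operation: addition mod 8
Entry (a, b) = (a + b) mod 8

Cayley table:
  | 0 | 1 | 2 | 3 | 4 | 5 | 6 | 7
0 | 0 | 1 | 2 | 3 | 4 | 5 | 6 | 7
1 | 1 | 2 | 3 | 4 | 5 | 6 | 7 | 0
2 | 2 | 3 | 4 | 5 | 6 | 7 | 0 | 1
3 | 3 | 4 | 5 | 6 | 7 | 0 | 1 | 2
4 | 4 | 5 | 6 | 7 | 0 | 1 | 2 | 3
5 | 5 | 6 | 7 | 0 | 1 | 2 | 3 | 4
6 | 6 | 7 | 0 | 1 | 2 | 3 | 4 | 5
7 | 7 | 0 | 1 | 2 | 3 | 4 | 5 | 6


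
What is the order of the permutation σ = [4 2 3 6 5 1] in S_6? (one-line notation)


Cycle decomposition: (1 4 6)
Cycle lengths: 3
Order = lcm(3) = 3

ord(σ) = 3


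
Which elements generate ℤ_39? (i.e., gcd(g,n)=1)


g generates ℤ_n iff gcd(g,n) = 1
Prime factors of 39: 3, 13
Generators are g ∈ {1,...,38} not divisible by any of these primes.
Generators: {1, 2, 4, 5, 7, 8, 10, 11, 14, 16, 17, 19, 20, 22, 23, 25, 28, 29, 31, 32, 34, 35, 37, 38}
Number of generators = φ(39) = 24

Generators of ℤ_39 = {1, 2, 4, 5, 7, 8, 10, 11, 14, 16, 17, 19, 20, 22, 23, 25, 28, 29, 31, 32, 34, 35, 37, 38}


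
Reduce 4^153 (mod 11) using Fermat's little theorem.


Fermat's little theorem: if p is prime and gcd(a,p)=1, then a^(p-1) ≡ 1 (mod p)
p = 11 is prime, gcd(4,11) = 1
Reduce exponent: 153 mod 10 = 3
So 4^153 ≡ 4^3 (mod 11)
4^3 mod 11 = 9

4^153 ≡ 9 (mod 11)


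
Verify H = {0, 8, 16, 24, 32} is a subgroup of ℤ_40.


Subgroup test for H = {0, 8, 16, 24, 32} in (ℤ_40, +):
(1) 0 ∈ H? Yes
(2) Closure: for all a,b ∈ H, (a+b) mod 40 ∈ H? Yes
(3) Inverses: for all a ∈ H, -a mod 40 ∈ H? Yes

Yes, H is a subgroup of ℤ_40


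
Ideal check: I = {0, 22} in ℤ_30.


Check ideal conditions for I = {0, 22} in ℤ_30:
(1) I is an additive subgroup? No
(2) For r ∈ ℤ_30 and a ∈ I: r·a ∈ I? No  [counterexample: r=2, a=22, r·a mod 30 = 14 ∉ I]

No, I is not an ideal of ℤ_30


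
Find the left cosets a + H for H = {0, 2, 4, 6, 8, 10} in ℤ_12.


H = {0, 2, 4, 6, 8, 10}, |H| = 6
Number of cosets = |G|/|H| = 12/6 = 2
0 + H = {0, 2, 4, 6, 8, 10}
1 + H = {1, 3, 5, 7, 9, 11}

Cosets: 0+H={0,2,4,6,8,10}; 1+H={1,3,5,7,9,11}


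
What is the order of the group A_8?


|A_n| = n!/2 (even permutations)
|A_8| = 8!/2 = 40320/2 = 20160

|A_8| = 20160


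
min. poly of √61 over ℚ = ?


√61 satisfies x² - 61 = 0, irreducible over ℚ since 61 is squarefree

Minimal polynomial: x² - 61


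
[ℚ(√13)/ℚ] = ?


√13 has minimal polynomial x² - 13 (irreducible over ℚ since 13 is squarefree)

[ℚ(√13)/ℚ] = 2


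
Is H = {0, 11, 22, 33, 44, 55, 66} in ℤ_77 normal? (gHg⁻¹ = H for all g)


H = {0, 11, 22, 33, 44, 55, 66} in ℤ_77
ℤ_77 is abelian; every subgroup of an abelian group is normal

Yes, normal subgroup


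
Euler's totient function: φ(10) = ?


φ(n) = count of k ∈ {1,...,n} with gcd(k,n)=1
Coprimes to 10: {1, 3, 7, 9}
Count: 4

φ(10) = 4


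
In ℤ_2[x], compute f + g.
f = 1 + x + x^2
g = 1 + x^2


Add coefficients mod 2:
x^0: 1 + 1 = 0 (mod 2)
x^1: 1 + 0 = 1 (mod 2)
x^2: 1 + 1 = 0 (mod 2)
Result: x

f + g = x


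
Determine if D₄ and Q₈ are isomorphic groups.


Comparing D₄ and Q₈:
D₄ has 5 elements of order 2; Q₈ has only 1

No, D₄ ≇ Q₈


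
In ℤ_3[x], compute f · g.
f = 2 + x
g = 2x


Expand and collect like terms; reduce coefficients mod 3:
x^0: 2·0 = 0 ≡ 0 (mod 3)
x^1: 2·2 + 1·0 = 4 ≡ 1 (mod 3)
x^2: 1·2 = 2 ≡ 2 (mod 3)
Result: x + 2x^2

f · g = x + 2x^2


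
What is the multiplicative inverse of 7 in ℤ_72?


Use the extended Euclidean algorithm to write 1 = 7·s + 72·t; then s mod 72 is the inverse.
Euclidean algorithm:
  7 = 0·72 + 7
  72 = 10·7 + 2
  7 = 3·2 + 1
  2 = 2·1 + 0
gcd(7,72) = 1
Back-substitution gives: 7·(31) + 72·(-3) = 1
So 7⁻¹ ≡ 31 ≡ 31 (mod 72)
Check: 7 × 31 = 217 ≡ 1 (mod 72) ✓

7⁻¹ ≡ 31 (mod 72)


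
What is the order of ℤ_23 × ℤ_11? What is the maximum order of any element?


|ℤ_23 × ℤ_11| = 23 × 11 = 253
Max element order = lcm(23,11) = 253
Cyclic? Yes (gcd=1)

|ℤ_23×ℤ_11| = 253, max element order = 253


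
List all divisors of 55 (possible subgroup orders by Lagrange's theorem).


Lagrange's theorem: |H| divides |G|
|G| = 55
Divisors of 55: 1, 5, 11, 55

Possible subgroup orders: {1, 5, 11, 55}


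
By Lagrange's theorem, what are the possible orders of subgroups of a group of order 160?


Lagrange's theorem: |H| divides |G|
|G| = 160
Divisors of 160: 1, 2, 4, 5, 8, 10, 16, 20, 32, 40, 80, 160

Possible subgroup orders: {1, 2, 4, 5, 8, 10, 16, 20, 32, 40, 80, 160}


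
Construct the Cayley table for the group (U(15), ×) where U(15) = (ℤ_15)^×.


Elements: {1, 2, 4, 7, 8, 11, 13, 14}
Operation: multiplication mod 15
Entry (a, b) = (a × b) mod 15

Cayley table:
   |  1 |  2 |  4 |  7 |  8 | 11 | 13 | 14
 1 |  1 |  2 |  4 |  7 |  8 | 11 | 13 | 14
 2 |  2 |  4 |  8 | 14 |  1 |  7 | 11 | 13
 4 |  4 |  8 |  1 | 13 |  2 | 14 |  7 | 11
 7 |  7 | 14 | 13 |  4 | 11 |  2 |  1 |  8
 8 |  8 |  1 |  2 | 11 |  4 | 13 | 14 |  7
11 | 11 |  7 | 14 |  2 | 13 |  1 |  8 |  4
13 | 13 | 11 |  7 |  1 | 14 |  8 |  4 |  2
14 | 14 | 13 | 11 |  8 |  7 |  4 |  2 |  1


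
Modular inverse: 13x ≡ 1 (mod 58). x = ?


Use the extended Euclidean algorithm to write 1 = 13·s + 58·t; then s mod 58 is the inverse.
Euclidean algorithm:
  13 = 0·58 + 13
  58 = 4·13 + 6
  13 = 2·6 + 1
  6 = 6·1 + 0
gcd(13,58) = 1
Back-substitution gives: 13·(9) + 58·(-2) = 1
So 13⁻¹ ≡ 9 ≡ 9 (mod 58)
Check: 13 × 9 = 117 ≡ 1 (mod 58) ✓

13⁻¹ ≡ 9 (mod 58)


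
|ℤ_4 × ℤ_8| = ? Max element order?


|ℤ_4 × ℤ_8| = 4 × 8 = 32
Max element order = lcm(4,8) = 8
Cyclic? No (gcd=4)

|ℤ_4×ℤ_8| = 32, max element order = 8


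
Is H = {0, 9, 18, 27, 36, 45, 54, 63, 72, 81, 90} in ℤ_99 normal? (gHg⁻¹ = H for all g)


H = {0, 9, 18, 27, 36, 45, 54, 63, 72, 81, 90} in ℤ_99
ℤ_99 is abelian; every subgroup of an abelian group is normal

Yes, normal subgroup


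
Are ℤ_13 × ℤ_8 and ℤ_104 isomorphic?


Comparing ℤ_13 × ℤ_8 and ℤ_104:
gcd(13,8) = 1, so ℤ_13 × ℤ_8 ≅ ℤ_104 (CRT)

Yes, ℤ_13 × ℤ_8 ≅ ℤ_104


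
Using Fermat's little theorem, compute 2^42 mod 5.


Fermat's little theorem: if p is prime and gcd(a,p)=1, then a^(p-1) ≡ 1 (mod p)
p = 5 is prime, gcd(2,5) = 1
Reduce exponent: 42 mod 4 = 2
So 2^42 ≡ 2^2 (mod 5)
2^2 mod 5 = 4

2^42 ≡ 4 (mod 5)


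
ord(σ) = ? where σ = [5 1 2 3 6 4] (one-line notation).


Cycle decomposition: (1 5 6 4 3 2)
Cycle lengths: 6
Order = lcm(6) = 6

ord(σ) = 6


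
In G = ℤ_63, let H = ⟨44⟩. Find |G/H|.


|⟨44⟩| = n / gcd(44, 63) = 63 / 1 = 63
H is normal (ℤ_63 is abelian).
|G/H| = |G| / |H| = 63 / 63 = 1

|G/H| = 1


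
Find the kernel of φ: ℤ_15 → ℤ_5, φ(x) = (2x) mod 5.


Kernel = preimage of identity
ker(φ) = {x ∈ ℤ_15 : 2x ≡ 0 (mod 5)}. Since 5 | 15, φ is well-defined. The kernel is the cyclic subgroup ⟨5⟩ of ℤ_15 (order 3), i.e. {0, 5, 10}

ker(φ) = {0, 5, 10}


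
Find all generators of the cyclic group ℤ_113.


g generates ℤ_n iff gcd(g,n) = 1
Prime factors of 113: 113
Generators are g ∈ {1,...,112} not divisible by any of these primes.
Generators: {1, 2, 3, 4, 5, 6, 7, 8, 9, 10, 11, 12, 13, 14, 15, 16, 17, 18, 19, 20, 21, 22, 23, 24, 25, 26, 27, 28, 29, 30, 31, 32, 33, 34, 35, 36, 37, 38, 39, 40, 41, 42, 43, 44, 45, 46, 47, 48, 49, 50, 51, 52, 53, 54, 55, 56, 57, 58, 59, 60, 61, 62, 63, 64, 65, 66, 67, 68, 69, 70, 71, 72, 73, 74, 75, 76, 77, 78, 79, 80, 81, 82, 83, 84, 85, 86, 87, 88, 89, 90, 91, 92, 93, 94, 95, 96, 97, 98, 99, 100, 101, 102, 103, 104, 105, 106, 107, 108, 109, 110, 111, 112}
Number of generators = φ(113) = 112

Generators of ℤ_113 = {1, 2, 3, 4, 5, 6, 7, 8, 9, 10, 11, 12, 13, 14, 15, 16, 17, 18, 19, 20, 21, 22, 23, 24, 25, 26, 27, 28, 29, 30, 31, 32, 33, 34, 35, 36, 37, 38, 39, 40, 41, 42, 43, 44, 45, 46, 47, 48, 49, 50, 51, 52, 53, 54, 55, 56, 57, 58, 59, 60, 61, 62, 63, 64, 65, 66, 67, 68, 69, 70, 71, 72, 73, 74, 75, 76, 77, 78, 79, 80, 81, 82, 83, 84, 85, 86, 87, 88, 89, 90, 91, 92, 93, 94, 95, 96, 97, 98, 99, 100, 101, 102, 103, 104, 105, 106, 107, 108, 109, 110, 111, 112}


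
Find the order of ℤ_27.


ℤ_n has n elements.

|ℤ_27| = 27


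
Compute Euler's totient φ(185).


Factor n: 185 = 5 × 37
φ(n) = n · ∏(1 - 1/p) over distinct primes p | n
φ(185) = 185 · (1 - 1/5) · (1 - 1/37) = 144

φ(185) = 144


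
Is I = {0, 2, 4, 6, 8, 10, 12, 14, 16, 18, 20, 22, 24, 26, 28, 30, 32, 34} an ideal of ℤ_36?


Check ideal conditions for I = {0, 2, 4, 6, 8, 10, 12, 14, 16, 18, 20, 22, 24, 26, 28, 30, 32, 34} in ℤ_36:
(1) I is an additive subgroup? Yes
(2) For r ∈ ℤ_36 and a ∈ I: r·a ∈ I? Yes

Yes, I is an ideal of ℤ_36


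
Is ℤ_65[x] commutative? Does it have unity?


ℤ_65 has zero divisors (5·13 ≡ 0), and these lift to constant zero divisors in ℤ_65[x]; so not an integral domain
Commutative: Yes
Integral domain: No
Has unity: Yes

ℤ_65[x]: Commutative=Yes, Unity=Yes


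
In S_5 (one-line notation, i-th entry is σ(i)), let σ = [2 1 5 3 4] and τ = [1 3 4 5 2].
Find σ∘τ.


σ∘τ: apply τ first, then σ
1 →τ 1 →σ 2
2 →τ 3 →σ 5
3 →τ 4 →σ 3
4 →τ 5 →σ 4
5 →τ 2 →σ 1

σ∘τ = [2 5 3 4 1]


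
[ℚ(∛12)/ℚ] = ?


∛12 has minimal polynomial x³ - 12 (irreducible over ℚ since 12 is not a perfect cube)

[ℚ(∛12)/ℚ] = 3


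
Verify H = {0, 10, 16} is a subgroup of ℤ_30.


Subgroup test for H = {0, 10, 16} in (ℤ_30, +):
(1) 0 ∈ H? Yes
(2) Closure: for all a,b ∈ H, (a+b) mod 30 ∈ H? No  [counterexample: 10 + 10 = 20 ∉ H]
(3) Inverses: for all a ∈ H, -a mod 30 ∈ H? No

No, H is not a subgroup of ℤ_30


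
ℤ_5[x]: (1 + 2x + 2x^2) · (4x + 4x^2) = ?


Expand and collect like terms; reduce coefficients mod 5:
x^0: 1·0 = 0 ≡ 0 (mod 5)
x^1: 1·4 + 2·0 = 4 ≡ 4 (mod 5)
x^2: 1·4 + 2·4 + 2·0 = 12 ≡ 2 (mod 5)
x^3: 2·4 + 2·4 = 16 ≡ 1 (mod 5)
x^4: 2·4 = 8 ≡ 3 (mod 5)
Result: 4x + 2x^2 + x^3 + 3x^4

f · g = 4x + 2x^2 + x^3 + 3x^4


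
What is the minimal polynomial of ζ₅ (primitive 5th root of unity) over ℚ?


ζ₅ is a root of Φ₅(x) = x⁴ + x³ + x² + x + 1, irreducible over ℚ

Minimal polynomial: x⁴ + x³ + x² + x + 1


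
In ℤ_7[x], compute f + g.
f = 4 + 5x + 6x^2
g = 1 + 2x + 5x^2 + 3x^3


Add coefficients mod 7:
x^0: 4 + 1 = 5 (mod 7)
x^1: 5 + 2 = 0 (mod 7)
x^2: 6 + 5 = 4 (mod 7)
x^3: 0 + 3 = 3 (mod 7)
Result: 5 + 4x^2 + 3x^3

f + g = 5 + 4x^2 + 3x^3


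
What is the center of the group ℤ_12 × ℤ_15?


Z(G) = {g ∈ G | gx = xg for all x ∈ G}
Direct product of abelian groups is abelian, so Z(G) = G

Z(ℤ_12 × ℤ_15) = ℤ_12 × ℤ_15


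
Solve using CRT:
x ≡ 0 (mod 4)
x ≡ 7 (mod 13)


m₁ = 4, m₂ = 13, gcd = 1, so CRT applies. M = m₁·m₂ = 52
Let M₁ = M/m₁ = 13, M₂ = M/m₂ = 4
Find y₁ ≡ M₁⁻¹ (mod m₁): 13⁻¹ ≡ 1 (mod 4)
Find y₂ ≡ M₂⁻¹ (mod m₂): 4⁻¹ ≡ 10 (mod 13)
x = a₁·M₁·y₁ + a₂·M₂·y₂ = 0·13·1 + 7·4·10 = 280
Reduce mod 52: x ≡ 20
Check: 20 mod 4 = 0 ✓, 20 mod 13 = 7 ✓

x ≡ 20 (mod 52)


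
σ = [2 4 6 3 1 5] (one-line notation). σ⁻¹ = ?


To find σ⁻¹, swap domain and range:
σ(1) = 2 → σ⁻¹(2) = 1
σ(2) = 4 → σ⁻¹(4) = 2
σ(3) = 6 → σ⁻¹(6) = 3
σ(4) = 3 → σ⁻¹(3) = 4
σ(5) = 1 → σ⁻¹(1) = 5
σ(6) = 5 → σ⁻¹(5) = 6

σ⁻¹ = [5 1 4 2 6 3]


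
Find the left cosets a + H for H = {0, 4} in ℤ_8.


H = {0, 4}, |H| = 2
Number of cosets = |G|/|H| = 8/2 = 4
0 + H = {0, 4}
1 + H = {1, 5}
2 + H = {2, 6}
3 + H = {3, 7}

Cosets: 0+H={0,4}; 1+H={1,5}; 2+H={2,6}; 3+H={3,7}


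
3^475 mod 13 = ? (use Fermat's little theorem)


Fermat's little theorem: if p is prime and gcd(a,p)=1, then a^(p-1) ≡ 1 (mod p)
p = 13 is prime, gcd(3,13) = 1
Reduce exponent: 475 mod 12 = 7
So 3^475 ≡ 3^7 (mod 13)
3^7 mod 13 = 3

3^475 ≡ 3 (mod 13)


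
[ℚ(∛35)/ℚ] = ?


∛35 has minimal polynomial x³ - 35 (irreducible over ℚ since 35 is not a perfect cube)

[ℚ(∛35)/ℚ] = 3


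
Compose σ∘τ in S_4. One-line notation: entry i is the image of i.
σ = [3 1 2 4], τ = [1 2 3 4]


σ∘τ: apply τ first, then σ
1 →τ 1 →σ 3
2 →τ 2 →σ 1
3 →τ 3 →σ 2
4 →τ 4 →σ 4

σ∘τ = [3 1 2 4]


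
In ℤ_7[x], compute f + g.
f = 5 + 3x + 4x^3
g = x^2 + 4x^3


Add coefficients mod 7:
x^0: 5 + 0 = 5 (mod 7)
x^1: 3 + 0 = 3 (mod 7)
x^2: 0 + 1 = 1 (mod 7)
x^3: 4 + 4 = 1 (mod 7)
Result: 5 + 3x + x^2 + x^3

f + g = 5 + 3x + x^2 + x^3


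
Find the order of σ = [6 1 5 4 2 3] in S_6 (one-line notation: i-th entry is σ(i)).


Cycle decomposition: (1 6 3 5 2)
Cycle lengths: 5
Order = lcm(5) = 5

ord(σ) = 5


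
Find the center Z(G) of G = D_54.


Z(G) = {g ∈ G | gx = xg for all x ∈ G}
For even n, Z(D_n) = {e, r^(n/2)}: the 180° rotation r^27 commutes with every reflection and rotation

Z(D_54) = {e, r^27}


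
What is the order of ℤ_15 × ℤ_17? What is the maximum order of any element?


|ℤ_15 × ℤ_17| = 15 × 17 = 255
Max element order = lcm(15,17) = 255
Cyclic? Yes (gcd=1)

|ℤ_15×ℤ_17| = 255, max element order = 255


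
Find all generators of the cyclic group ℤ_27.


g generates ℤ_n iff gcd(g,n) = 1
Prime factors of 27: 3
Generators are g ∈ {1,...,26} not divisible by any of these primes.
Generators: {1, 2, 4, 5, 7, 8, 10, 11, 13, 14, 16, 17, 19, 20, 22, 23, 25, 26}
Number of generators = φ(27) = 18

Generators of ℤ_27 = {1, 2, 4, 5, 7, 8, 10, 11, 13, 14, 16, 17, 19, 20, 22, 23, 25, 26}


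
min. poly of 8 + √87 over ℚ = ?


Let α = 8 + √87. Then α - 8 = √87, so (α - 8)² = 87, giving α² - 16α - 23 = 0. Degree 2 and α ∉ ℚ, so this is the minimal polynomial.

Minimal polynomial: x² - 16x - 23


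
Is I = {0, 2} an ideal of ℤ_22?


Check ideal conditions for I = {0, 2} in ℤ_22:
(1) I is an additive subgroup? No
(2) For r ∈ ℤ_22 and a ∈ I: r·a ∈ I? No  [counterexample: r=2, a=2, r·a mod 22 = 4 ∉ I]

No, I is not an ideal of ℤ_22


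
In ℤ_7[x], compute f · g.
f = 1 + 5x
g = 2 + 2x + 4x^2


Expand and collect like terms; reduce coefficients mod 7:
x^0: 1·2 = 2 ≡ 2 (mod 7)
x^1: 1·2 + 5·2 = 12 ≡ 5 (mod 7)
x^2: 1·4 + 5·2 = 14 ≡ 0 (mod 7)
x^3: 5·4 = 20 ≡ 6 (mod 7)
Result: 2 + 5x + 6x^3

f · g = 2 + 5x + 6x^3


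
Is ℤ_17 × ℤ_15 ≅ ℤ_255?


Comparing ℤ_17 × ℤ_15 and ℤ_255:
gcd(17,15) = 1, so ℤ_17 × ℤ_15 ≅ ℤ_255 (CRT)

Yes, ℤ_17 × ℤ_15 ≅ ℤ_255


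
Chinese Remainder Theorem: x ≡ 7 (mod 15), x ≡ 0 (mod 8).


m₁ = 15, m₂ = 8, gcd = 1, so CRT applies. M = m₁·m₂ = 120
Let M₁ = M/m₁ = 8, M₂ = M/m₂ = 15
Find y₁ ≡ M₁⁻¹ (mod m₁): 8⁻¹ ≡ 2 (mod 15)
Find y₂ ≡ M₂⁻¹ (mod m₂): 15⁻¹ ≡ 7 (mod 8)
x = a₁·M₁·y₁ + a₂·M₂·y₂ = 7·8·2 + 0·15·7 = 112
Reduce mod 120: x ≡ 112
Check: 112 mod 15 = 7 ✓, 112 mod 8 = 0 ✓

x ≡ 112 (mod 120)


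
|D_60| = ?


|D_n| = 2n (n rotations and n reflections)
|D_60| = 2×60 = 120

|D_60| = 120


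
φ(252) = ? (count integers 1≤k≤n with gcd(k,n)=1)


Factor n: 252 = 2^2 × 3^2 × 7
φ(n) = n · ∏(1 - 1/p) over distinct primes p | n
φ(252) = 252 · (1 - 1/2) · (1 - 1/3) · (1 - 1/7) = 72

φ(252) = 72


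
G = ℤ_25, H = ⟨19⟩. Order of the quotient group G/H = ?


|⟨19⟩| = n / gcd(19, 25) = 25 / 1 = 25
H is normal (ℤ_25 is abelian).
|G/H| = |G| / |H| = 25 / 25 = 1

|G/H| = 1


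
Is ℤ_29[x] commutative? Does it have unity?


ℤ_29 is a field (n prime), so ℤ_29[x] is a commutative integral domain with unity
Commutative: Yes
Integral domain: Yes
Has unity: Yes

ℤ_29[x]: Commutative=Yes, Unity=Yes


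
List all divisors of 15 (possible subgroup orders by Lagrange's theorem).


Lagrange's theorem: |H| divides |G|
|G| = 15
Divisors of 15: 1, 3, 5, 15

Possible subgroup orders: {1, 3, 5, 15}


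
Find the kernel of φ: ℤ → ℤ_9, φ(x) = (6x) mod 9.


Kernel = preimage of identity
ker(φ) = {x ∈ ℤ : 6x ≡ 0 (mod 9)}. gcd(6,9) = 3, so 6x ≡ 0 (mod 9) ⟺ x ≡ 0 (mod 9/3 = 3). Hence ker(φ) = 3ℤ

ker(φ) = 3ℤ


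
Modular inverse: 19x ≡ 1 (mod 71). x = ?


Use the extended Euclidean algorithm to write 1 = 19·s + 71·t; then s mod 71 is the inverse.
Euclidean algorithm:
  19 = 0·71 + 19
  71 = 3·19 + 14
  19 = 1·14 + 5
  14 = 2·5 + 4
  5 = 1·4 + 1
  4 = 4·1 + 0
gcd(19,71) = 1
Back-substitution gives: 19·(15) + 71·(-4) = 1
So 19⁻¹ ≡ 15 ≡ 15 (mod 71)
Check: 19 × 15 = 285 ≡ 1 (mod 71) ✓

19⁻¹ ≡ 15 (mod 71)


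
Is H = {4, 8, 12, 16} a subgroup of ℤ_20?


Subgroup test for H = {4, 8, 12, 16} in (ℤ_20, +):
(1) 0 ∈ H? No
(2) Closure: for all a,b ∈ H, (a+b) mod 20 ∈ H? No  [counterexample: 4 + 16 = 0 ∉ H]
(3) Inverses: for all a ∈ H, -a mod 20 ∈ H? Yes

No, H is not a subgroup of ℤ_20


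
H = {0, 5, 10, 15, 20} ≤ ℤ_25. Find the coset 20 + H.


20 + H = {20 + h (mod 25) : h ∈ H}
20+0=20, 20+5=0, 20+10=5, 20+15=10, 20+20=15
20 + H = {0, 5, 10, 15, 20} = 0 + H

20 + H = {0, 5, 10, 15, 20}


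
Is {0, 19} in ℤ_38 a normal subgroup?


H = {0, 19} in ℤ_38
ℤ_38 is abelian; every subgroup of an abelian group is normal

Yes, normal subgroup


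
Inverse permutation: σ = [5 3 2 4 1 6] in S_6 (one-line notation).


To find σ⁻¹, swap domain and range:
σ(1) = 5 → σ⁻¹(5) = 1
σ(2) = 3 → σ⁻¹(3) = 2
σ(3) = 2 → σ⁻¹(2) = 3
σ(4) = 4 → σ⁻¹(4) = 4
σ(5) = 1 → σ⁻¹(1) = 5
σ(6) = 6 → σ⁻¹(6) = 6

σ⁻¹ = [5 3 2 4 1 6]


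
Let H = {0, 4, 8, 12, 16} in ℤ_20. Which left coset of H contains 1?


1 + H = {1 + h (mod 20) : h ∈ H}
1+0=1, 1+4=5, 1+8=9, 1+12=13, 1+16=17

1 + H = {1, 5, 9, 13, 17}


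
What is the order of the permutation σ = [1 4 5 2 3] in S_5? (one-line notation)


Cycle decomposition: (2 4) (3 5)
Cycle lengths: 2, 2
Order = lcm(2, 2) = 2

ord(σ) = 2


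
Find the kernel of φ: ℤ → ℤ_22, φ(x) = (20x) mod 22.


Kernel = preimage of identity
ker(φ) = {x ∈ ℤ : 20x ≡ 0 (mod 22)}. gcd(20,22) = 2, so 20x ≡ 0 (mod 22) ⟺ x ≡ 0 (mod 22/2 = 11). Hence ker(φ) = 11ℤ

ker(φ) = 11ℤ


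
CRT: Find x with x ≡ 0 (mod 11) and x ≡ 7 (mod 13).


m₁ = 11, m₂ = 13, gcd = 1, so CRT applies. M = m₁·m₂ = 143
Let M₁ = M/m₁ = 13, M₂ = M/m₂ = 11
Find y₁ ≡ M₁⁻¹ (mod m₁): 13⁻¹ ≡ 6 (mod 11)
Find y₂ ≡ M₂⁻¹ (mod m₂): 11⁻¹ ≡ 6 (mod 13)
x = a₁·M₁·y₁ + a₂·M₂·y₂ = 0·13·6 + 7·11·6 = 462
Reduce mod 143: x ≡ 33
Check: 33 mod 11 = 0 ✓, 33 mod 13 = 7 ✓

x ≡ 33 (mod 143)


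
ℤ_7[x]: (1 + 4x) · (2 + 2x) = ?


Expand and collect like terms; reduce coefficients mod 7:
x^0: 1·2 = 2 ≡ 2 (mod 7)
x^1: 1·2 + 4·2 = 10 ≡ 3 (mod 7)
x^2: 4·2 = 8 ≡ 1 (mod 7)
Result: 2 + 3x + x^2

f · g = 2 + 3x + x^2


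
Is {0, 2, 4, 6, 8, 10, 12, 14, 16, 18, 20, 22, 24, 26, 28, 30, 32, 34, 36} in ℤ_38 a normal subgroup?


H = {0, 2, 4, 6, 8, 10, 12, 14, 16, 18, 20, 22, 24, 26, 28, 30, 32, 34, 36} in ℤ_38
ℤ_38 is abelian; every subgroup of an abelian group is normal

Yes, normal subgroup


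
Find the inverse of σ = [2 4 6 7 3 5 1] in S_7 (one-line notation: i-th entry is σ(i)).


To find σ⁻¹, swap domain and range:
σ(1) = 2 → σ⁻¹(2) = 1
σ(2) = 4 → σ⁻¹(4) = 2
σ(3) = 6 → σ⁻¹(6) = 3
σ(4) = 7 → σ⁻¹(7) = 4
σ(5) = 3 → σ⁻¹(3) = 5
σ(6) = 5 → σ⁻¹(5) = 6
σ(7) = 1 → σ⁻¹(1) = 7

σ⁻¹ = [7 1 5 2 6 3 4]


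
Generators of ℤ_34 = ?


g generates ℤ_n iff gcd(g,n) = 1
Prime factors of 34: 2, 17
Generators are g ∈ {1,...,33} not divisible by any of these primes.
Generators: {1, 3, 5, 7, 9, 11, 13, 15, 19, 21, 23, 25, 27, 29, 31, 33}
Number of generators = φ(34) = 16

Generators of ℤ_34 = {1, 3, 5, 7, 9, 11, 13, 15, 19, 21, 23, 25, 27, 29, 31, 33}


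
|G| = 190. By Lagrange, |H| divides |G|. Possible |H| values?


Lagrange's theorem: |H| divides |G|
|G| = 190
Divisors of 190: 1, 2, 5, 10, 19, 38, 95, 190

Possible subgroup orders: {1, 2, 5, 10, 19, 38, 95, 190}


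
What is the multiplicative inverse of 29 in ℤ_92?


Use the extended Euclidean algorithm to write 1 = 29·s + 92·t; then s mod 92 is the inverse.
Euclidean algorithm:
  29 = 0·92 + 29
  92 = 3·29 + 5
  29 = 5·5 + 4
  5 = 1·4 + 1
  4 = 4·1 + 0
gcd(29,92) = 1
Back-substitution gives: 29·(-19) + 92·(6) = 1
So 29⁻¹ ≡ -19 ≡ 73 (mod 92)
Check: 29 × 73 = 2117 ≡ 1 (mod 92) ✓

29⁻¹ ≡ 73 (mod 92)


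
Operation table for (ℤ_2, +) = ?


Elements: {0, 1}
Operation: addition mod 2
Entry (a, b) = (a + b) mod 2

Cayley table:
  | 0 | 1
0 | 0 | 1
1 | 1 | 0


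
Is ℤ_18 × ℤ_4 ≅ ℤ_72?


Comparing ℤ_18 × ℤ_4 and ℤ_72:
gcd(18,4) = 2 ≠ 1. Max element order in ℤ_18×ℤ_4 is lcm(18,4) = 36 < 72, so it has no element of order 72

No, ℤ_18 × ℤ_4 ≇ ℤ_72


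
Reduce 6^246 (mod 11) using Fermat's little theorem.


Fermat's little theorem: if p is prime and gcd(a,p)=1, then a^(p-1) ≡ 1 (mod p)
p = 11 is prime, gcd(6,11) = 1
Reduce exponent: 246 mod 10 = 6
So 6^246 ≡ 6^6 (mod 11)
6^6 mod 11 = 5

6^246 ≡ 5 (mod 11)


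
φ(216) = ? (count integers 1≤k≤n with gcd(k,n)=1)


Factor n: 216 = 2^3 × 3^3
φ(n) = n · ∏(1 - 1/p) over distinct primes p | n
φ(216) = 216 · (1 - 1/2) · (1 - 1/3) = 72

φ(216) = 72


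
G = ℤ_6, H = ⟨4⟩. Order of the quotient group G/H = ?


|⟨4⟩| = n / gcd(4, 6) = 6 / 2 = 3
H is normal (ℤ_6 is abelian).
|G/H| = |G| / |H| = 6 / 3 = 2

|G/H| = 2


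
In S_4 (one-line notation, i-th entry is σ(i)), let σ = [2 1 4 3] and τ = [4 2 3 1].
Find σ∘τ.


σ∘τ: apply τ first, then σ
1 →τ 4 →σ 3
2 →τ 2 →σ 1
3 →τ 3 →σ 4
4 →τ 1 →σ 2

σ∘τ = [3 1 4 2]


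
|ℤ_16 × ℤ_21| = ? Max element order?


|ℤ_16 × ℤ_21| = 16 × 21 = 336
Max element order = lcm(16,21) = 336
Cyclic? Yes (gcd=1)

|ℤ_16×ℤ_21| = 336, max element order = 336


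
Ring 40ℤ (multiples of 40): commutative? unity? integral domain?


40ℤ is a commutative ring under +,× but has no multiplicative identity (1 ∉ 40ℤ); it has no zero divisors, but without unity it is not an integral domain
Commutative: Yes
Integral domain: No
Has unity: No

40ℤ (multiples of 40): Commutative=Yes, Unity=No


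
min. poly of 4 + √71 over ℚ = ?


Let α = 4 + √71. Then α - 4 = √71, so (α - 4)² = 71, giving α² - 8α - 55 = 0. Degree 2 and α ∉ ℚ, so this is the minimal polynomial.

Minimal polynomial: x² - 8x - 55


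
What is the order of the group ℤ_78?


ℤ_n has n elements.

|ℤ_78| = 78


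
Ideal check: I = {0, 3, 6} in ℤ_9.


Check ideal conditions for I = {0, 3, 6} in ℤ_9:
(1) I is an additive subgroup? Yes
(2) For r ∈ ℤ_9 and a ∈ I: r·a ∈ I? Yes

Yes, I is an ideal of ℤ_9


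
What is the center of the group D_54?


Z(G) = {g ∈ G | gx = xg for all x ∈ G}
For even n, Z(D_n) = {e, r^(n/2)}: the 180° rotation r^27 commutes with every reflection and rotation

Z(D_54) = {e, r^27}


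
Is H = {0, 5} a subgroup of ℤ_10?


Subgroup test for H = {0, 5} in (ℤ_10, +):
(1) 0 ∈ H? Yes
(2) Closure: for all a,b ∈ H, (a+b) mod 10 ∈ H? Yes
(3) Inverses: for all a ∈ H, -a mod 10 ∈ H? Yes

Yes, H is a subgroup of ℤ_10


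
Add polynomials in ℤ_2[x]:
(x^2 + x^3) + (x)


Add coefficients mod 2:
x^0: 0 + 0 = 0 (mod 2)
x^1: 0 + 1 = 1 (mod 2)
x^2: 1 + 0 = 1 (mod 2)
x^3: 1 + 0 = 1 (mod 2)
Result: x + x^2 + x^3

f + g = x + x^2 + x^3


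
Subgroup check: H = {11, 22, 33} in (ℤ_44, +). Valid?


Subgroup test for H = {11, 22, 33} in (ℤ_44, +):
(1) 0 ∈ H? No
(2) Closure: for all a,b ∈ H, (a+b) mod 44 ∈ H? No  [counterexample: 11 + 33 = 0 ∉ H]
(3) Inverses: for all a ∈ H, -a mod 44 ∈ H? Yes

No, H is not a subgroup of ℤ_44


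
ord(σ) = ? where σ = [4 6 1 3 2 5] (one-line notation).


Cycle decomposition: (1 4 3) (2 6 5)
Cycle lengths: 3, 3
Order = lcm(3, 3) = 3

ord(σ) = 3


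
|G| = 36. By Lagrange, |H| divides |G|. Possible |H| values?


Lagrange's theorem: |H| divides |G|
|G| = 36
Divisors of 36: 1, 2, 3, 4, 6, 9, 12, 18, 36

Possible subgroup orders: {1, 2, 3, 4, 6, 9, 12, 18, 36}


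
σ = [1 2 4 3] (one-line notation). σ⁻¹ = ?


To find σ⁻¹, swap domain and range:
σ(1) = 1 → σ⁻¹(1) = 1
σ(2) = 2 → σ⁻¹(2) = 2
σ(3) = 4 → σ⁻¹(4) = 3
σ(4) = 3 → σ⁻¹(3) = 4

σ⁻¹ = [1 2 4 3]


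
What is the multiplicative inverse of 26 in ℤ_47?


Use the extended Euclidean algorithm to write 1 = 26·s + 47·t; then s mod 47 is the inverse.
Euclidean algorithm:
  26 = 0·47 + 26
  47 = 1·26 + 21
  26 = 1·21 + 5
  21 = 4·5 + 1
  5 = 5·1 + 0
gcd(26,47) = 1
Back-substitution gives: 26·(-9) + 47·(5) = 1
So 26⁻¹ ≡ -9 ≡ 38 (mod 47)
Check: 26 × 38 = 988 ≡ 1 (mod 47) ✓

26⁻¹ ≡ 38 (mod 47)


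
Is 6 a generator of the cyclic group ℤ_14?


g generates ℤ_n iff gcd(g, n) = 1
gcd(6, 14) = 2
Since gcd = 2 ≠ 1, ⟨6⟩ has order 7 < 14, so 6 is not a generator.

No, 6 does not generate ℤ_14


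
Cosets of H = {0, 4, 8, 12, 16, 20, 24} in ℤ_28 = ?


H = {0, 4, 8, 12, 16, 20, 24}, |H| = 7
Number of cosets = |G|/|H| = 28/7 = 4
0 + H = {0, 4, 8, 12, 16, 20, 24}
1 + H = {1, 5, 9, 13, 17, 21, 25}
2 + H = {2, 6, 10, 14, 18, 22, 26}
3 + H = {3, 7, 11, 15, 19, 23, 27}

Cosets: 0+H={0,4,8,12,16,20,24}; 1+H={1,5,9,13,17,21,25}; 2+H={2,6,10,14,18,22,26}; 3+H={3,7,11,15,19,23,27}


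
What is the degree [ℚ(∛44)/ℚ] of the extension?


∛44 has minimal polynomial x³ - 44 (irreducible over ℚ since 44 is not a perfect cube)

[ℚ(∛44)/ℚ] = 3


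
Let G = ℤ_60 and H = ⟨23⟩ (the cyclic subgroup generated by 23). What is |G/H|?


|⟨23⟩| = n / gcd(23, 60) = 60 / 1 = 60
H is normal (ℤ_60 is abelian).
|G/H| = |G| / |H| = 60 / 60 = 1

|G/H| = 1


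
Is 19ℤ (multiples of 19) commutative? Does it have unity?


19ℤ is a commutative ring under +,× but has no multiplicative identity (1 ∉ 19ℤ); it has no zero divisors, but without unity it is not an integral domain
Commutative: Yes
Integral domain: No
Has unity: No

19ℤ (multiples of 19): Commutative=Yes, Unity=No


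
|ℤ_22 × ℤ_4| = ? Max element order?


|ℤ_22 × ℤ_4| = 22 × 4 = 88
Max element order = lcm(22,4) = 44
Cyclic? No (gcd=2)

|ℤ_22×ℤ_4| = 88, max element order = 44


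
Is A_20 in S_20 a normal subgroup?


H = A_20 in S_20
A_20 has index 2 in S_20, and every subgroup of index 2 is normal

Yes, normal subgroup


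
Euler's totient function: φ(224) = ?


Factor n: 224 = 2^5 × 7
φ(n) = n · ∏(1 - 1/p) over distinct primes p | n
φ(224) = 224 · (1 - 1/2) · (1 - 1/7) = 96

φ(224) = 96


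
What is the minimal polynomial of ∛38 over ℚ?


∛38 satisfies x³ - 38 = 0, irreducible over ℚ (no rational root; 38 is not a perfect cube)

Minimal polynomial: x³ - 38


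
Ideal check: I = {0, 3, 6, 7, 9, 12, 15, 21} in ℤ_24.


Check ideal conditions for I = {0, 3, 6, 7, 9, 12, 15, 21} in ℤ_24:
(1) I is an additive subgroup? No
(2) For r ∈ ℤ_24 and a ∈ I: r·a ∈ I? No  [counterexample: r=2, a=7, r·a mod 24 = 14 ∉ I]

No, I is not an ideal of ℤ_24


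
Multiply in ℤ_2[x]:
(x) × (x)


Expand and collect like terms; reduce coefficients mod 2:
x^0: 0·0 = 0 ≡ 0 (mod 2)
x^1: 0·1 + 1·0 = 0 ≡ 0 (mod 2)
x^2: 1·1 = 1 ≡ 1 (mod 2)
Result: x^2

f · g = x^2


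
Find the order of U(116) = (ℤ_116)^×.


U(n) is the group of units mod n; |U(n)| = φ(n)
|U(116)| = φ(116) = 56

|U(116) = (ℤ_116)^×| = 56


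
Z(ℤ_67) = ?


Z(G) = {g ∈ G | gx = xg for all x ∈ G}
ℤ_67 is abelian, so Z(G) = G

Z(ℤ_67) = ℤ_67


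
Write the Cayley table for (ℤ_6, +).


Elements: {0, 1, 2, 3, 4, 5}
Operation: addition mod 6
Entry (a, b) = (a + b) mod 6

Cayley table:
  | 0 | 1 | 2 | 3 | 4 | 5
0 | 0 | 1 | 2 | 3 | 4 | 5
1 | 1 | 2 | 3 | 4 | 5 | 0
2 | 2 | 3 | 4 | 5 | 0 | 1
3 | 3 | 4 | 5 | 0 | 1 | 2
4 | 4 | 5 | 0 | 1 | 2 | 3
5 | 5 | 0 | 1 | 2 | 3 | 4


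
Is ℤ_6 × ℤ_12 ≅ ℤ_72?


Comparing ℤ_6 × ℤ_12 and ℤ_72:
gcd(6,12) = 6 ≠ 1. Max element order in ℤ_6×ℤ_12 is lcm(6,12) = 12 < 72, so it has no element of order 72

No, ℤ_6 × ℤ_12 ≇ ℤ_72


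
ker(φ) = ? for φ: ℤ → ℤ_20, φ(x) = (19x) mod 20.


Kernel = preimage of identity
ker(φ) = {x ∈ ℤ : 19x ≡ 0 (mod 20)}. gcd(19,20) = 1, so 19x ≡ 0 (mod 20) ⟺ x ≡ 0 (mod 20/1 = 20). Hence ker(φ) = 20ℤ

ker(φ) = 20ℤ


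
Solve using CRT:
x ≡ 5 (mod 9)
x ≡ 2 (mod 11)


m₁ = 9, m₂ = 11, gcd = 1, so CRT applies. M = m₁·m₂ = 99
Let M₁ = M/m₁ = 11, M₂ = M/m₂ = 9
Find y₁ ≡ M₁⁻¹ (mod m₁): 11⁻¹ ≡ 5 (mod 9)
Find y₂ ≡ M₂⁻¹ (mod m₂): 9⁻¹ ≡ 5 (mod 11)
x = a₁·M₁·y₁ + a₂·M₂·y₂ = 5·11·5 + 2·9·5 = 365
Reduce mod 99: x ≡ 68
Check: 68 mod 9 = 5 ✓, 68 mod 11 = 2 ✓

x ≡ 68 (mod 99)


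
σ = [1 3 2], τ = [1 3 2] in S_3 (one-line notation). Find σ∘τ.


σ∘τ: apply τ first, then σ
1 →τ 1 →σ 1
2 →τ 3 →σ 2
3 →τ 2 →σ 3

σ∘τ = [1 2 3]


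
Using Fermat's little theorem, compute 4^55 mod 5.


Fermat's little theorem: if p is prime and gcd(a,p)=1, then a^(p-1) ≡ 1 (mod p)
p = 5 is prime, gcd(4,5) = 1
Reduce exponent: 55 mod 4 = 3
So 4^55 ≡ 4^3 (mod 5)
4^3 mod 5 = 4

4^55 ≡ 4 (mod 5)


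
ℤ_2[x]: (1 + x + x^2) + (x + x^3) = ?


Add coefficients mod 2:
x^0: 1 + 0 = 1 (mod 2)
x^1: 1 + 1 = 0 (mod 2)
x^2: 1 + 0 = 1 (mod 2)
x^3: 0 + 1 = 1 (mod 2)
Result: 1 + x^2 + x^3

f + g = 1 + x^2 + x^3


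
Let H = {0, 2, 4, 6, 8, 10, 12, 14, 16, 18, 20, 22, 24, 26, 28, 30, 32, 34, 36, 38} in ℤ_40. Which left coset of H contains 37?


37 + H = {37 + h (mod 40) : h ∈ H}
37+0=37, 37+2=39, 37+4=1, 37+6=3, 37+8=5, 37+10=7, 37+12=9, 37+14=11, 37+16=13, 37+18=15, 37+20=17, 37+22=19, 37+24=21, 37+26=23, 37+28=25, 37+30=27, 37+32=29, 37+34=31, 37+36=33, 37+38=35
37 + H = {1, 3, 5, 7, 9, 11, 13, 15, 17, 19, 21, 23, 25, 27, 29, 31, 33, 35, 37, 39} = 1 + H

37 + H = {1, 3, 5, 7, 9, 11, 13, 15, 17, 19, 21, 23, 25, 27, 29, 31, 33, 35, 37, 39}


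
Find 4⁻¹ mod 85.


Use the extended Euclidean algorithm to write 1 = 4·s + 85·t; then s mod 85 is the inverse.
Euclidean algorithm:
  4 = 0·85 + 4
  85 = 21·4 + 1
  4 = 4·1 + 0
gcd(4,85) = 1
Back-substitution gives: 4·(-21) + 85·(1) = 1
So 4⁻¹ ≡ -21 ≡ 64 (mod 85)
Check: 4 × 64 = 256 ≡ 1 (mod 85) ✓

4⁻¹ ≡ 64 (mod 85)


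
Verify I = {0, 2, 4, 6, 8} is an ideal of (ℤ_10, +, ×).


Check ideal conditions for I = {0, 2, 4, 6, 8} in ℤ_10:
(1) I is an additive subgroup? Yes
(2) For r ∈ ℤ_10 and a ∈ I: r·a ∈ I? Yes

Yes, I is an ideal of ℤ_10


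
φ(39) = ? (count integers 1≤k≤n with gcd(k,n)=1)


Factor n: 39 = 3 × 13
φ(n) = n · ∏(1 - 1/p) over distinct primes p | n
φ(39) = 39 · (1 - 1/3) · (1 - 1/13) = 24

φ(39) = 24


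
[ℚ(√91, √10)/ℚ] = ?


[ℚ(√91,√10):ℚ] = [ℚ(√91,√10):ℚ(√91)]·[ℚ(√91):ℚ] = 2·2 = 4

[ℚ(√91, √10)/ℚ] = 4


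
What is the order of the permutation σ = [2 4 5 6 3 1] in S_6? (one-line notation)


Cycle decomposition: (1 2 4 6) (3 5)
Cycle lengths: 4, 2
Order = lcm(4, 2) = 4

ord(σ) = 4


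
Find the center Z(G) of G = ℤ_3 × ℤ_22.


Z(G) = {g ∈ G | gx = xg for all x ∈ G}
Direct product of abelian groups is abelian, so Z(G) = G

Z(ℤ_3 × ℤ_22) = ℤ_3 × ℤ_22


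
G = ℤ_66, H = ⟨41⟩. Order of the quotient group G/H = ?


|⟨41⟩| = n / gcd(41, 66) = 66 / 1 = 66
H is normal (ℤ_66 is abelian).
|G/H| = |G| / |H| = 66 / 66 = 1

|G/H| = 1


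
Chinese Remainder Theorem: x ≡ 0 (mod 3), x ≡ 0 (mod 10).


m₁ = 3, m₂ = 10, gcd = 1, so CRT applies. M = m₁·m₂ = 30
Let M₁ = M/m₁ = 10, M₂ = M/m₂ = 3
Find y₁ ≡ M₁⁻¹ (mod m₁): 10⁻¹ ≡ 1 (mod 3)
Find y₂ ≡ M₂⁻¹ (mod m₂): 3⁻¹ ≡ 7 (mod 10)
x = a₁·M₁·y₁ + a₂·M₂·y₂ = 0·10·1 + 0·3·7 = 0
Reduce mod 30: x ≡ 0
Check: 0 mod 3 = 0 ✓, 0 mod 10 = 0 ✓

x ≡ 0 (mod 30)


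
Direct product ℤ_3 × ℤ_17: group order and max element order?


|ℤ_3 × ℤ_17| = 3 × 17 = 51
Max element order = lcm(3,17) = 51
Cyclic? Yes (gcd=1)

|ℤ_3×ℤ_17| = 51, max element order = 51


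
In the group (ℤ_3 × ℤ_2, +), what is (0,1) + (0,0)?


Operation: componentwise addition mod (3, 2)
(0,1) + (0,0) = ((a₁+b₁) mod 3, (a₂+b₂) mod 2) with a = (0,1), b = (0,0)

(0,1) + (0,0) = (0,1)


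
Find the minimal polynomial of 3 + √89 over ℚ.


Let α = 3 + √89. Then α - 3 = √89, so (α - 3)² = 89, giving α² - 6α - 80 = 0. Degree 2 and α ∉ ℚ, so this is the minimal polynomial.

Minimal polynomial: x² - 6x - 80


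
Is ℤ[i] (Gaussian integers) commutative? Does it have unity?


ℤ[i] is a commutative integral domain with unity 1 (in fact a Euclidean domain)
Commutative: Yes
Integral domain: Yes
Has unity: Yes

ℤ[i] (Gaussian integers): Commutative=Yes, Unity=Yes


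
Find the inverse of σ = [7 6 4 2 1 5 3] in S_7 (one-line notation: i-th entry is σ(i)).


To find σ⁻¹, swap domain and range:
σ(1) = 7 → σ⁻¹(7) = 1
σ(2) = 6 → σ⁻¹(6) = 2
σ(3) = 4 → σ⁻¹(4) = 3
σ(4) = 2 → σ⁻¹(2) = 4
σ(5) = 1 → σ⁻¹(1) = 5
σ(6) = 5 → σ⁻¹(5) = 6
σ(7) = 3 → σ⁻¹(3) = 7

σ⁻¹ = [5 4 7 3 6 2 1]


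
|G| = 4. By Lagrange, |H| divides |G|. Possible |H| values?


Lagrange's theorem: |H| divides |G|
|G| = 4
Divisors of 4: 1, 2, 4

Possible subgroup orders: {1, 2, 4}


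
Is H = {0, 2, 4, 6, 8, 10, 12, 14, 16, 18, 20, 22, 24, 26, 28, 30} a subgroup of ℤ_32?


Subgroup test for H = {0, 2, 4, 6, 8, 10, 12, 14, 16, 18, 20, 22, 24, 26, 28, 30} in (ℤ_32, +):
(1) 0 ∈ H? Yes
(2) Closure: for all a,b ∈ H, (a+b) mod 32 ∈ H? Yes
(3) Inverses: for all a ∈ H, -a mod 32 ∈ H? Yes

Yes, H is a subgroup of ℤ_32


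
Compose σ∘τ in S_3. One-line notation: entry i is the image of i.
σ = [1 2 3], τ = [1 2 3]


σ∘τ: apply τ first, then σ
1 →τ 1 →σ 1
2 →τ 2 →σ 2
3 →τ 3 →σ 3

σ∘τ = [1 2 3]


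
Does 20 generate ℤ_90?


g generates ℤ_n iff gcd(g, n) = 1
gcd(20, 90) = 10
Since gcd = 10 ≠ 1, ⟨20⟩ has order 9 < 90, so 20 is not a generator.

No, 20 does not generate ℤ_90


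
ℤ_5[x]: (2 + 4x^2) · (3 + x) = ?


Expand and collect like terms; reduce coefficients mod 5:
x^0: 2·3 = 6 ≡ 1 (mod 5)
x^1: 2·1 + 0·3 = 2 ≡ 2 (mod 5)
x^2: 0·1 + 4·3 = 12 ≡ 2 (mod 5)
x^3: 4·1 = 4 ≡ 4 (mod 5)
Result: 1 + 2x + 2x^2 + 4x^3

f · g = 1 + 2x + 2x^2 + 4x^3


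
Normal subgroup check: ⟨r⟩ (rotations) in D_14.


H = ⟨r⟩ (rotations) in D_14
The rotation subgroup ⟨r⟩ has index 2 in D_14, so it is normal

Yes, normal subgroup


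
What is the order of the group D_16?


|D_n| = 2n (n rotations and n reflections)
|D_16| = 2×16 = 32

|D_16| = 32


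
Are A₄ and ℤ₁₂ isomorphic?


Comparing A₄ and ℤ₁₂:
A₄ is non-abelian, ℤ₁₂ is abelian

No, A₄ ≇ ℤ₁₂
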